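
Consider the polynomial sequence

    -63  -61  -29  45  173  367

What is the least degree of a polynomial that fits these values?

3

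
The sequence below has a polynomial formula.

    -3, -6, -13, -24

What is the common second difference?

Δ: -3, -7, -11
Δ²: -4, -4

-4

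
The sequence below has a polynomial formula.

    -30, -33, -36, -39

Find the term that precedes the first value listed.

-27

-3, -3, -3
The first differences are constant at -3.
Work back: -30 + 3 = -27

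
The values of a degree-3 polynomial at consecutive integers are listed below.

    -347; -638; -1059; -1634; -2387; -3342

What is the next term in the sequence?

-4523

D1: -291  -421  -575  -753  -955
D2: -130  -154  -178  -202
D3: -24  -24  -24
Third differences constant at -24.
-202 − 24 = -226;  -955 − 226 = -1181;  -3342 − 1181 = -4523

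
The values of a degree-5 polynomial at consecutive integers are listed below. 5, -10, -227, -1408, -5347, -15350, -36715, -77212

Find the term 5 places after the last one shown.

Δ: -15  -217  -1181  -3939  -10003  -21365  -40497
Δ²: -202  -964  -2758  -6064  -11362  -19132
Δ³: -762  -1794  -3306  -5298  -7770
Δ⁴: -1032  -1512  -1992  -2472
Δ⁵: -480  -480  -480
Constant fifth difference = -480, so extend:
-2472 − 480 = -2952;  -7770 − 2952 = -10722;  -19132 − 10722 = -29854;  -40497 − 29854 = -70351;  -77212 − 70351 = -147563
-2952 − 480 = -3432;  -10722 − 3432 = -14154;  -29854 − 14154 = -44008;  -70351 − 44008 = -114359;  -147563 − 114359 = -261922
-3432 − 480 = -3912;  -14154 − 3912 = -18066;  -44008 − 18066 = -62074;  -114359 − 62074 = -176433;  -261922 − 176433 = -438355
-3912 − 480 = -4392;  -18066 − 4392 = -22458;  -62074 − 22458 = -84532;  -176433 − 84532 = -260965;  -438355 − 260965 = -699320
-4392 − 480 = -4872;  -22458 − 4872 = -27330;  -84532 − 27330 = -111862;  -260965 − 111862 = -372827;  -699320 − 372827 = -1072147

-1072147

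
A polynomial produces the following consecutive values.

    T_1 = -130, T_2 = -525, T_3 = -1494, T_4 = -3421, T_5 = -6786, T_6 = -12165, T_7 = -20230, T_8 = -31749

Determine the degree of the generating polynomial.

First differences: -395, -969, -1927, -3365, -5379, -8065, -11519
Second differences: -574, -958, -1438, -2014, -2686, -3454
Third differences: -384, -480, -576, -672, -768
Fourth differences: -96, -96, -96, -96
The fourth differences are constant, so the polynomial has degree 4.

4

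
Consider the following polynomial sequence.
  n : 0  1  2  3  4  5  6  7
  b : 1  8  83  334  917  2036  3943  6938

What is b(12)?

First differences: 7  75  251  583  1119  1907  2995
Second differences: 68  176  332  536  788  1088
Third differences: 108  156  204  252  300
Fourth differences: 48  48  48  48
Fourth differences constant at 48.
300 + 48 = 348;  1088 + 348 = 1436;  2995 + 1436 = 4431;  6938 + 4431 = 11369
348 + 48 = 396;  1436 + 396 = 1832;  4431 + 1832 = 6263;  11369 + 6263 = 17632
396 + 48 = 444;  1832 + 444 = 2276;  6263 + 2276 = 8539;  17632 + 8539 = 26171
444 + 48 = 492;  2276 + 492 = 2768;  8539 + 2768 = 11307;  26171 + 11307 = 37478
492 + 48 = 540;  2768 + 540 = 3308;  11307 + 3308 = 14615;  37478 + 14615 = 52093

52093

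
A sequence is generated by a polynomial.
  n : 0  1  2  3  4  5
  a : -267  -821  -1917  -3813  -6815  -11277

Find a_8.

-37683

Δ: -554 , -1096 , -1896 , -3002 , -4462
Δ²: -542 , -800 , -1106 , -1460
Δ³: -258 , -306 , -354
Δ⁴: -48 , -48
Constant fourth difference = -48, so extend:
-354 − 48 = -402;  -1460 − 402 = -1862;  -4462 − 1862 = -6324;  -11277 − 6324 = -17601
-402 − 48 = -450;  -1862 − 450 = -2312;  -6324 − 2312 = -8636;  -17601 − 8636 = -26237
-450 − 48 = -498;  -2312 − 498 = -2810;  -8636 − 2810 = -11446;  -26237 − 11446 = -37683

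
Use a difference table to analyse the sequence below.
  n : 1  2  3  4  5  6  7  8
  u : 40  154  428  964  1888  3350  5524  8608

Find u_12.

34844

D1: 114, 274, 536, 924, 1462, 2174, 3084
D2: 160, 262, 388, 538, 712, 910
D3: 102, 126, 150, 174, 198
D4: 24, 24, 24, 24
Fourth differences constant at 24.
198 + 24 = 222;  910 + 222 = 1132;  3084 + 1132 = 4216;  8608 + 4216 = 12824
222 + 24 = 246;  1132 + 246 = 1378;  4216 + 1378 = 5594;  12824 + 5594 = 18418
246 + 24 = 270;  1378 + 270 = 1648;  5594 + 1648 = 7242;  18418 + 7242 = 25660
270 + 24 = 294;  1648 + 294 = 1942;  7242 + 1942 = 9184;  25660 + 9184 = 34844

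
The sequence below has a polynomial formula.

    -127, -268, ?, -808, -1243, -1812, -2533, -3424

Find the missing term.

Using the last 5 terms:
D1: -435, -569, -721, -891
D2: -134, -152, -170
D3: -18, -18
Constant third difference = -18.
Extend backward: -134 + 18 = -116;  -435 + 116 = -319;  -808 + 319 = -489

-489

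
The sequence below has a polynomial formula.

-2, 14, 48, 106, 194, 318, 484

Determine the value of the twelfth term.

D1: 16 , 34 , 58 , 88 , 124 , 166
D2: 18 , 24 , 30 , 36 , 42
D3: 6 , 6 , 6 , 6
Constant third difference = 6, so extend:
42 + 6 = 48;  166 + 48 = 214;  484 + 214 = 698
48 + 6 = 54;  214 + 54 = 268;  698 + 268 = 966
54 + 6 = 60;  268 + 60 = 328;  966 + 328 = 1294
60 + 6 = 66;  328 + 66 = 394;  1294 + 394 = 1688
66 + 6 = 72;  394 + 72 = 466;  1688 + 466 = 2154

2154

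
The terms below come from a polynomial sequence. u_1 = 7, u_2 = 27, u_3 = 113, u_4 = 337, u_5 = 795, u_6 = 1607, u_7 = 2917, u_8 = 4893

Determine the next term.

7727

20, 86, 224, 458, 812, 1310, 1976
66, 138, 234, 354, 498, 666
72, 96, 120, 144, 168
24, 24, 24, 24
The fourth differences are constant (24).
168 + 24 = 192;  666 + 192 = 858;  1976 + 858 = 2834;  4893 + 2834 = 7727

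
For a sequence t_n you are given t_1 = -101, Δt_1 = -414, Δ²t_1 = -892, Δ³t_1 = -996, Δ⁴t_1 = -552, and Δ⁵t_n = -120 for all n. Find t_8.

Build the table forward from the leading diagonal:
D5: -120  -120  -120  -120  -120  -120  -120  -120
D4: -552  -672  -792  -912  -1032  -1152  -1272  -1392
D3: -996  -1548  -2220  -3012  -3924  -4956  -6108  -7380
D2: -892  -1888  -3436  -5656  -8668  -12592  -17548  -23656
D1: -414  -1306  -3194  -6630  -12286  -20954  -33546  -51094
t: -101  -515  -1821  -5015  -11645  -23931  -44885  -78431

-78431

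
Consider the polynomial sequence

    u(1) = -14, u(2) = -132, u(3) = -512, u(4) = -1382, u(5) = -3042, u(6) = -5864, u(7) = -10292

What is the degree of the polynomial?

D1: -118, -380, -870, -1660, -2822, -4428
D2: -262, -490, -790, -1162, -1606
D3: -228, -300, -372, -444
D4: -72, -72, -72
The fourth differences are constant, so the polynomial has degree 4.

4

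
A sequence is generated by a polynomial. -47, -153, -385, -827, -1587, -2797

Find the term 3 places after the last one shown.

-10807

D1: -106, -232, -442, -760, -1210
D2: -126, -210, -318, -450
D3: -84, -108, -132
D4: -24, -24
Constant fourth difference = -24, so extend:
-132 − 24 = -156;  -450 − 156 = -606;  -1210 − 606 = -1816;  -2797 − 1816 = -4613
-156 − 24 = -180;  -606 − 180 = -786;  -1816 − 786 = -2602;  -4613 − 2602 = -7215
-180 − 24 = -204;  -786 − 204 = -990;  -2602 − 990 = -3592;  -7215 − 3592 = -10807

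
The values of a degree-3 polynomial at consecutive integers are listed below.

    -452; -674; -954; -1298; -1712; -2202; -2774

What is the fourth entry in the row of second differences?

-76

D1: -222, -280, -344, -414, -490, -572
D2: -58, -64, -70, -76, -82
D3: -6, -6, -6, -6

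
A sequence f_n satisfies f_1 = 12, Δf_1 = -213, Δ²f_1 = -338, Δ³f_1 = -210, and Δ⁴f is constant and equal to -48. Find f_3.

Build the table forward from the leading diagonal:
D4: -48  -48  -48
D3: -210  -258  -306
D2: -338  -548  -806
D1: -213  -551  -1099
f: 12  -201  -752

-752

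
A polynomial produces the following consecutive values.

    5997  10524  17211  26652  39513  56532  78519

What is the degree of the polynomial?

4527, 6687, 9441, 12861, 17019, 21987
2160, 2754, 3420, 4158, 4968
594, 666, 738, 810
72, 72, 72
The fourth differences are constant, so the polynomial has degree 4.

4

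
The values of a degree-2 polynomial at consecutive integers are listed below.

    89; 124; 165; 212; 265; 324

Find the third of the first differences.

D1: 35, 41, 47, 53, 59
D2: 6, 6, 6, 6

47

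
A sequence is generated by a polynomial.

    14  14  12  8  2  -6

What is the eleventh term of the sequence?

-76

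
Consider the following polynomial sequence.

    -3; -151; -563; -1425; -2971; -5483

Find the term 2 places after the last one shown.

-14773

First differences: -148  -412  -862  -1546  -2512
Second differences: -264  -450  -684  -966
Third differences: -186  -234  -282
Fourth differences: -48  -48
Constant fourth difference = -48, so extend:
-282 − 48 = -330;  -966 − 330 = -1296;  -2512 − 1296 = -3808;  -5483 − 3808 = -9291
-330 − 48 = -378;  -1296 − 378 = -1674;  -3808 − 1674 = -5482;  -9291 − 5482 = -14773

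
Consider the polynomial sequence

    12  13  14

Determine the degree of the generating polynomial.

First differences: 1, 1
The first differences are constant, so the polynomial has degree 1.

1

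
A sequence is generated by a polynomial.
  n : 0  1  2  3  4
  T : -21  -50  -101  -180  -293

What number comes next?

First differences: -29, -51, -79, -113
Second differences: -22, -28, -34
Third differences: -6, -6
Constant third difference = -6, so extend:
-34 − 6 = -40;  -113 − 40 = -153;  -293 − 153 = -446

-446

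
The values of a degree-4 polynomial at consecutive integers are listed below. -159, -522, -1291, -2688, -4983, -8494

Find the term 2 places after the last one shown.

-20676

-363, -769, -1397, -2295, -3511
-406, -628, -898, -1216
-222, -270, -318
-48, -48
The fourth differences are constant (-48).
-318 − 48 = -366;  -1216 − 366 = -1582;  -3511 − 1582 = -5093;  -8494 − 5093 = -13587
-366 − 48 = -414;  -1582 − 414 = -1996;  -5093 − 1996 = -7089;  -13587 − 7089 = -20676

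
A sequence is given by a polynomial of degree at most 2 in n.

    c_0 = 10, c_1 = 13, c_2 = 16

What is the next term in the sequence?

D1: 3  3
First differences constant at 3.
16 + 3 = 19

19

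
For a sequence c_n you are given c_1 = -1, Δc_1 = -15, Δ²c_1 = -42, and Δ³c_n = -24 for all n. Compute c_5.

-409

Build the table forward from the leading diagonal:
Third differences: -24, -24, -24, -24, -24
Second differences: -42, -66, -90, -114, -138
First differences: -15, -57, -123, -213, -327
c: -1, -16, -73, -196, -409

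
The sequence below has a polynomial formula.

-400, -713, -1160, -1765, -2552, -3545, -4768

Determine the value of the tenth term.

-10057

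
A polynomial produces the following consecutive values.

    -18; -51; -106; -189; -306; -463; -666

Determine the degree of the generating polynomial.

3

-33, -55, -83, -117, -157, -203
-22, -28, -34, -40, -46
-6, -6, -6, -6
The third differences are constant, so the polynomial has degree 3.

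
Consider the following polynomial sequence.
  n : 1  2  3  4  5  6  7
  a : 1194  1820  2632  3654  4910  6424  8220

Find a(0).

730

First differences: 626, 812, 1022, 1256, 1514, 1796
Second differences: 186, 210, 234, 258, 282
Third differences: 24, 24, 24, 24
The third differences are constant at 24.
Work back: 186 − 24 = 162;  626 − 162 = 464;  1194 − 464 = 730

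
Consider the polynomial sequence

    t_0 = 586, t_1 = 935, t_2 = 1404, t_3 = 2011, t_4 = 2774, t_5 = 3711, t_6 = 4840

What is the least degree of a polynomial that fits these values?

349, 469, 607, 763, 937, 1129
120, 138, 156, 174, 192
18, 18, 18, 18
The third differences are constant, so the polynomial has degree 3.

3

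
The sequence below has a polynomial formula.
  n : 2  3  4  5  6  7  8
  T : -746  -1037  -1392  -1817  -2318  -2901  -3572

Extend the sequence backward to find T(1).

-513

D1: -291, -355, -425, -501, -583, -671
D2: -64, -70, -76, -82, -88
D3: -6, -6, -6, -6
The third differences are constant at -6.
Work back: -64 + 6 = -58;  -291 + 58 = -233;  -746 + 233 = -513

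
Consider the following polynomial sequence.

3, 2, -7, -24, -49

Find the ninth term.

-229

-1, -9, -17, -25
-8, -8, -8
Constant second difference = -8, so extend:
-25 − 8 = -33;  -49 − 33 = -82
-33 − 8 = -41;  -82 − 41 = -123
-41 − 8 = -49;  -123 − 49 = -172
-49 − 8 = -57;  -172 − 57 = -229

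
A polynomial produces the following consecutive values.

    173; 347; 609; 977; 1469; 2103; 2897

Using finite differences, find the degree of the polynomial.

3

Δ: 174, 262, 368, 492, 634, 794
Δ²: 88, 106, 124, 142, 160
Δ³: 18, 18, 18, 18
The third differences are constant, so the polynomial has degree 3.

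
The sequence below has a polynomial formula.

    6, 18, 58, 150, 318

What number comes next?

586

12 , 40 , 92 , 168
28 , 52 , 76
24 , 24
Constant third difference = 24, so extend:
76 + 24 = 100;  168 + 100 = 268;  318 + 268 = 586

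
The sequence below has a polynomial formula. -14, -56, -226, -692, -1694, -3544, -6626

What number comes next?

Δ: -42 , -170 , -466 , -1002 , -1850 , -3082
Δ²: -128 , -296 , -536 , -848 , -1232
Δ³: -168 , -240 , -312 , -384
Δ⁴: -72 , -72 , -72
Fourth differences constant at -72.
-384 − 72 = -456;  -1232 − 456 = -1688;  -3082 − 1688 = -4770;  -6626 − 4770 = -11396

-11396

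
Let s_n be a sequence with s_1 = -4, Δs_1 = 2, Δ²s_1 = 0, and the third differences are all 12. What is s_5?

52

Build the table forward from the leading diagonal:
Third differences: 12  12  12  12  12
Second differences: 0  12  24  36  48
First differences: 2  2  14  38  74
s: -4  -2  0  14  52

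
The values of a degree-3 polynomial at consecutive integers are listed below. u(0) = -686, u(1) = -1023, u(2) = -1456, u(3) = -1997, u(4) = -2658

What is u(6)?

Δ: -337  -433  -541  -661
Δ²: -96  -108  -120
Δ³: -12  -12
Third differences constant at -12.
-120 − 12 = -132;  -661 − 132 = -793;  -2658 − 793 = -3451
-132 − 12 = -144;  -793 − 144 = -937;  -3451 − 937 = -4388

-4388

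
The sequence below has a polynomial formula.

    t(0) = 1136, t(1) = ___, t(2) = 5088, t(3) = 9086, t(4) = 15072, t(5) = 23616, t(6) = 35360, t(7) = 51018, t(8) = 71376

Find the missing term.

2580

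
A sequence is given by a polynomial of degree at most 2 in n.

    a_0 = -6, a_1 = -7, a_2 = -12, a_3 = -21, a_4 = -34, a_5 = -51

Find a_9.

-159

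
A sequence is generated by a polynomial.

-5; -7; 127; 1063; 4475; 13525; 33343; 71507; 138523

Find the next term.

248305

D1: -2, 134, 936, 3412, 9050, 19818, 38164, 67016
D2: 136, 802, 2476, 5638, 10768, 18346, 28852
D3: 666, 1674, 3162, 5130, 7578, 10506
D4: 1008, 1488, 1968, 2448, 2928
D5: 480, 480, 480, 480
Fifth differences constant at 480.
2928 + 480 = 3408;  10506 + 3408 = 13914;  28852 + 13914 = 42766;  67016 + 42766 = 109782;  138523 + 109782 = 248305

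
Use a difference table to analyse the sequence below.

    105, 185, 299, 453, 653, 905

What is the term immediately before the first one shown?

53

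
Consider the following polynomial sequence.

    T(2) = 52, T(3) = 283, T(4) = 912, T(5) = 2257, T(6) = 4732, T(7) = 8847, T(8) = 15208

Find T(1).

-3

231  629  1345  2475  4115  6361
398  716  1130  1640  2246
318  414  510  606
96  96  96
The fourth differences are constant at 96.
Work back: 318 − 96 = 222;  398 − 222 = 176;  231 − 176 = 55;  52 − 55 = -3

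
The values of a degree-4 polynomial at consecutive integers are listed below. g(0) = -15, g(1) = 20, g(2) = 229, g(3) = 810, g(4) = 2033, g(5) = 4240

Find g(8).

21265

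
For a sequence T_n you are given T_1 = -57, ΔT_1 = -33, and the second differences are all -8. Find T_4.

Build the table forward from the leading diagonal:
D2: -8  -8  -8  -8
D1: -33  -41  -49  -57
T: -57  -90  -131  -180

-180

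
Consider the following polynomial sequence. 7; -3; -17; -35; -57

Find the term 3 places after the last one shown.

Δ: -10  -14  -18  -22
Δ²: -4  -4  -4
Second differences constant at -4.
-22 − 4 = -26;  -57 − 26 = -83
-26 − 4 = -30;  -83 − 30 = -113
-30 − 4 = -34;  -113 − 34 = -147

-147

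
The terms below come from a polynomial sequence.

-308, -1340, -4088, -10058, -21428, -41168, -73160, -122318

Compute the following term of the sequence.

D1: -1032, -2748, -5970, -11370, -19740, -31992, -49158
D2: -1716, -3222, -5400, -8370, -12252, -17166
D3: -1506, -2178, -2970, -3882, -4914
D4: -672, -792, -912, -1032
D5: -120, -120, -120
Constant fifth difference = -120, so extend:
-1032 − 120 = -1152;  -4914 − 1152 = -6066;  -17166 − 6066 = -23232;  -49158 − 23232 = -72390;  -122318 − 72390 = -194708

-194708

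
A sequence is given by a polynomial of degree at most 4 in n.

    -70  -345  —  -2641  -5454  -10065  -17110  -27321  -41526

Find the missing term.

-1086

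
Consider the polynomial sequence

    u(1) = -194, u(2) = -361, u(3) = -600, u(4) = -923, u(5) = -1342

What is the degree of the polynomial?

-167, -239, -323, -419
-72, -84, -96
-12, -12
The third differences are constant, so the polynomial has degree 3.

3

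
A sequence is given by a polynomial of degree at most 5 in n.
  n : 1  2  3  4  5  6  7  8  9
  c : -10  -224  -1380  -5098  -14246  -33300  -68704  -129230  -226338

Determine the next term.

-374536

-214, -1156, -3718, -9148, -19054, -35404, -60526, -97108
-942, -2562, -5430, -9906, -16350, -25122, -36582
-1620, -2868, -4476, -6444, -8772, -11460
-1248, -1608, -1968, -2328, -2688
-360, -360, -360, -360
Fifth differences constant at -360.
-2688 − 360 = -3048;  -11460 − 3048 = -14508;  -36582 − 14508 = -51090;  -97108 − 51090 = -148198;  -226338 − 148198 = -374536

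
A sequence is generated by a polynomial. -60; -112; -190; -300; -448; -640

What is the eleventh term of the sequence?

-2470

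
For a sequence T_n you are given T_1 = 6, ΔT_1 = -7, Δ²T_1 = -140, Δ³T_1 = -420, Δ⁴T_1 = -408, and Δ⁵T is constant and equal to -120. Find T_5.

-2950

Build the table forward from the leading diagonal:
Fifth differences: -120  -120  -120  -120  -120
Fourth differences: -408  -528  -648  -768  -888
Third differences: -420  -828  -1356  -2004  -2772
Second differences: -140  -560  -1388  -2744  -4748
First differences: -7  -147  -707  -2095  -4839
T: 6  -1  -148  -855  -2950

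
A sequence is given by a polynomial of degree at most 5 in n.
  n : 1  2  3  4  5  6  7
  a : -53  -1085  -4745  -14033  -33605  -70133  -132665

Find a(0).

-1032, -3660, -9288, -19572, -36528, -62532
-2628, -5628, -10284, -16956, -26004
-3000, -4656, -6672, -9048
-1656, -2016, -2376
-360, -360
The fifth differences are constant at -360.
Work back: -1656 + 360 = -1296;  -3000 + 1296 = -1704;  -2628 + 1704 = -924;  -1032 + 924 = -108;  -53 + 108 = 55

55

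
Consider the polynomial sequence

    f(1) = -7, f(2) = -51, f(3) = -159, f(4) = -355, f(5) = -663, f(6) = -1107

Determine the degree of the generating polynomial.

3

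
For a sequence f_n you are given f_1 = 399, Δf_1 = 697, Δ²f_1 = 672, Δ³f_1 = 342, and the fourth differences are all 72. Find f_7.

Build the table forward from the leading diagonal:
Fourth differences: 72  72  72  72  72  72  72
Third differences: 342  414  486  558  630  702  774
Second differences: 672  1014  1428  1914  2472  3102  3804
First differences: 697  1369  2383  3811  5725  8197  11299
f: 399  1096  2465  4848  8659  14384  22581

22581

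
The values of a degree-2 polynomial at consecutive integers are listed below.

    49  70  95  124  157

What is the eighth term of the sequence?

21, 25, 29, 33
4, 4, 4
Second differences constant at 4.
33 + 4 = 37;  157 + 37 = 194
37 + 4 = 41;  194 + 41 = 235
41 + 4 = 45;  235 + 45 = 280

280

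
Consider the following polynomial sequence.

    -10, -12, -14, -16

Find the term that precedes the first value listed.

-8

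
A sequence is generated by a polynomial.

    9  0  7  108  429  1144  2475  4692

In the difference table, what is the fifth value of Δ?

First differences: -9, 7, 101, 321, 715, 1331, 2217
Second differences: 16, 94, 220, 394, 616, 886
Third differences: 78, 126, 174, 222, 270
Fourth differences: 48, 48, 48, 48

715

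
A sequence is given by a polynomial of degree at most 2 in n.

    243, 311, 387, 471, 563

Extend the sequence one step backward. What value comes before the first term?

Δ: 68  76  84  92
Δ²: 8  8  8
The second differences are constant at 8.
Work back: 68 − 8 = 60;  243 − 60 = 183

183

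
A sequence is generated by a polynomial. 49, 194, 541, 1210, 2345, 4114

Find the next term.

6709

D1: 145  347  669  1135  1769
D2: 202  322  466  634
D3: 120  144  168
D4: 24  24
Constant fourth difference = 24, so extend:
168 + 24 = 192;  634 + 192 = 826;  1769 + 826 = 2595;  4114 + 2595 = 6709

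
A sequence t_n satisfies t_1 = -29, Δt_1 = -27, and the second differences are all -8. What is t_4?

-134

Build the table forward from the leading diagonal:
Second differences: -8  -8  -8  -8
First differences: -27  -35  -43  -51
t: -29  -56  -91  -134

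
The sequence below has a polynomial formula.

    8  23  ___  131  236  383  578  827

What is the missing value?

Using the last 5 terms:
Δ: 105  147  195  249
Δ²: 42  48  54
Δ³: 6  6
Constant third difference = 6.
Extend backward: 42 − 6 = 36;  105 − 36 = 69;  131 − 69 = 62

62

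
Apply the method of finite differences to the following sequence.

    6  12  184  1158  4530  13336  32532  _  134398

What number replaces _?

Using the first 7 terms:
Δ: 6, 172, 974, 3372, 8806, 19196
Δ²: 166, 802, 2398, 5434, 10390
Δ³: 636, 1596, 3036, 4956
Δ⁴: 960, 1440, 1920
Δ⁵: 480, 480
Constant fifth difference = 480.
Extend forward: 1920 + 480 = 2400;  4956 + 2400 = 7356;  10390 + 7356 = 17746;  19196 + 17746 = 36942;  32532 + 36942 = 69474

69474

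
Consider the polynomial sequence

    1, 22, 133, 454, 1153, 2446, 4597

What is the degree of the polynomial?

4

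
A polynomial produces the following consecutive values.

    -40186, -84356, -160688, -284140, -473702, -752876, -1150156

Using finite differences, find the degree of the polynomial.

5

-44170, -76332, -123452, -189562, -279174, -397280
-32162, -47120, -66110, -89612, -118106
-14958, -18990, -23502, -28494
-4032, -4512, -4992
-480, -480
The fifth differences are constant, so the polynomial has degree 5.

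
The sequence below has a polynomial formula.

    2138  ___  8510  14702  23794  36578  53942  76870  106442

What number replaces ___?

4522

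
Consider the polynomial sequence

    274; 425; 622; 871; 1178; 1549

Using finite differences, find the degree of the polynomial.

3

151, 197, 249, 307, 371
46, 52, 58, 64
6, 6, 6
The third differences are constant, so the polynomial has degree 3.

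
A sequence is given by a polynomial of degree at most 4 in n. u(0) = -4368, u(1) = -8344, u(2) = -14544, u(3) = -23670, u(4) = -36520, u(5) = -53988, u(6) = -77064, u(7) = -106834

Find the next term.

Δ: -3976, -6200, -9126, -12850, -17468, -23076, -29770
Δ²: -2224, -2926, -3724, -4618, -5608, -6694
Δ³: -702, -798, -894, -990, -1086
Δ⁴: -96, -96, -96, -96
The fourth differences are constant (-96).
-1086 − 96 = -1182;  -6694 − 1182 = -7876;  -29770 − 7876 = -37646;  -106834 − 37646 = -144480

-144480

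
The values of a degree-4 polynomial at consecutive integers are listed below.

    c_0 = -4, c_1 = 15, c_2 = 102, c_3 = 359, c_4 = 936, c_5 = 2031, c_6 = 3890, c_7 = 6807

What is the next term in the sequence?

11124

19  87  257  577  1095  1859  2917
68  170  320  518  764  1058
102  150  198  246  294
48  48  48  48
Constant fourth difference = 48, so extend:
294 + 48 = 342;  1058 + 342 = 1400;  2917 + 1400 = 4317;  6807 + 4317 = 11124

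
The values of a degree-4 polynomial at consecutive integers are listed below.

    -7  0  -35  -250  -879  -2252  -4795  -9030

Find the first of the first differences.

Δ: 7, -35, -215, -629, -1373, -2543, -4235
Δ²: -42, -180, -414, -744, -1170, -1692
Δ³: -138, -234, -330, -426, -522
Δ⁴: -96, -96, -96, -96

7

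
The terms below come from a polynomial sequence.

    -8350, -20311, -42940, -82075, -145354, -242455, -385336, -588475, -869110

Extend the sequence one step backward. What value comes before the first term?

D1: -11961, -22629, -39135, -63279, -97101, -142881, -203139, -280635
D2: -10668, -16506, -24144, -33822, -45780, -60258, -77496
D3: -5838, -7638, -9678, -11958, -14478, -17238
D4: -1800, -2040, -2280, -2520, -2760
D5: -240, -240, -240, -240
The fifth differences are constant at -240.
Work back: -1800 + 240 = -1560;  -5838 + 1560 = -4278;  -10668 + 4278 = -6390;  -11961 + 6390 = -5571;  -8350 + 5571 = -2779

-2779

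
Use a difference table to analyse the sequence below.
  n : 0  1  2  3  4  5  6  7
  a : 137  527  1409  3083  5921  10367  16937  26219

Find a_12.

138929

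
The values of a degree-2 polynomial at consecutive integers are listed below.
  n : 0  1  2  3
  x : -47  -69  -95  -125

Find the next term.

-159

Δ: -22  -26  -30
Δ²: -4  -4
Constant second difference = -4, so extend:
-30 − 4 = -34;  -125 − 34 = -159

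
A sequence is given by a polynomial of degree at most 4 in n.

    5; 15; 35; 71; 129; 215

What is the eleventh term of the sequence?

1275

First differences: 10  20  36  58  86
Second differences: 10  16  22  28
Third differences: 6  6  6
Third differences constant at 6.
28 + 6 = 34;  86 + 34 = 120;  215 + 120 = 335
34 + 6 = 40;  120 + 40 = 160;  335 + 160 = 495
40 + 6 = 46;  160 + 46 = 206;  495 + 206 = 701
46 + 6 = 52;  206 + 52 = 258;  701 + 258 = 959
52 + 6 = 58;  258 + 58 = 316;  959 + 316 = 1275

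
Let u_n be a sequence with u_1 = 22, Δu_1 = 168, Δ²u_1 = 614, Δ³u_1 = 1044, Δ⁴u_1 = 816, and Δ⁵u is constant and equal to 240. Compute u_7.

Build the table forward from the leading diagonal:
Fifth differences: 240  240  240  240  240  240  240
Fourth differences: 816  1056  1296  1536  1776  2016  2256
Third differences: 1044  1860  2916  4212  5748  7524  9540
Second differences: 614  1658  3518  6434  10646  16394  23918
First differences: 168  782  2440  5958  12392  23038  39432
u: 22  190  972  3412  9370  21762  44800

44800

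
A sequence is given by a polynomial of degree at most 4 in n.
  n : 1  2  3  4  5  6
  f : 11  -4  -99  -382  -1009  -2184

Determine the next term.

-4159

-15, -95, -283, -627, -1175
-80, -188, -344, -548
-108, -156, -204
-48, -48
Fourth differences constant at -48.
-204 − 48 = -252;  -548 − 252 = -800;  -1175 − 800 = -1975;  -2184 − 1975 = -4159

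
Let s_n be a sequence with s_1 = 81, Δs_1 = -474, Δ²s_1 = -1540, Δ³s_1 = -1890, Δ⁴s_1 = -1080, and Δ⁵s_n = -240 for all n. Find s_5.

-19695

Build the table forward from the leading diagonal:
D5: -240  -240  -240  -240  -240
D4: -1080  -1320  -1560  -1800  -2040
D3: -1890  -2970  -4290  -5850  -7650
D2: -1540  -3430  -6400  -10690  -16540
D1: -474  -2014  -5444  -11844  -22534
s: 81  -393  -2407  -7851  -19695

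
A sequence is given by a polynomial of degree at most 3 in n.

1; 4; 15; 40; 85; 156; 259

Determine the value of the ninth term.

585

Δ: 3  11  25  45  71  103
Δ²: 8  14  20  26  32
Δ³: 6  6  6  6
Third differences constant at 6.
32 + 6 = 38;  103 + 38 = 141;  259 + 141 = 400
38 + 6 = 44;  141 + 44 = 185;  400 + 185 = 585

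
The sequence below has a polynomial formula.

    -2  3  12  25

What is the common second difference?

4

D1: 5, 9, 13
D2: 4, 4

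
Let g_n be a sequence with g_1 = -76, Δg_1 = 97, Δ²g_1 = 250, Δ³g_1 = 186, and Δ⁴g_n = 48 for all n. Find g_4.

Build the table forward from the leading diagonal:
Fourth differences: 48, 48, 48, 48
Third differences: 186, 234, 282, 330
Second differences: 250, 436, 670, 952
First differences: 97, 347, 783, 1453
g: -76, 21, 368, 1151

1151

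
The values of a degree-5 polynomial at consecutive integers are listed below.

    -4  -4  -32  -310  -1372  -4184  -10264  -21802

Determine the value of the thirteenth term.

Δ: 0  -28  -278  -1062  -2812  -6080  -11538
Δ²: -28  -250  -784  -1750  -3268  -5458
Δ³: -222  -534  -966  -1518  -2190
Δ⁴: -312  -432  -552  -672
Δ⁵: -120  -120  -120
The fifth differences are constant (-120).
-672 − 120 = -792;  -2190 − 792 = -2982;  -5458 − 2982 = -8440;  -11538 − 8440 = -19978;  -21802 − 19978 = -41780
-792 − 120 = -912;  -2982 − 912 = -3894;  -8440 − 3894 = -12334;  -19978 − 12334 = -32312;  -41780 − 32312 = -74092
-912 − 120 = -1032;  -3894 − 1032 = -4926;  -12334 − 4926 = -17260;  -32312 − 17260 = -49572;  -74092 − 49572 = -123664
-1032 − 120 = -1152;  -4926 − 1152 = -6078;  -17260 − 6078 = -23338;  -49572 − 23338 = -72910;  -123664 − 72910 = -196574
-1152 − 120 = -1272;  -6078 − 1272 = -7350;  -23338 − 7350 = -30688;  -72910 − 30688 = -103598;  -196574 − 103598 = -300172

-300172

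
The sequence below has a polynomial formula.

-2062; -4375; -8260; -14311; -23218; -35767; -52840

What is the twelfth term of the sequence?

First differences: -2313, -3885, -6051, -8907, -12549, -17073
Second differences: -1572, -2166, -2856, -3642, -4524
Third differences: -594, -690, -786, -882
Fourth differences: -96, -96, -96
The fourth differences are constant (-96).
-882 − 96 = -978;  -4524 − 978 = -5502;  -17073 − 5502 = -22575;  -52840 − 22575 = -75415
-978 − 96 = -1074;  -5502 − 1074 = -6576;  -22575 − 6576 = -29151;  -75415 − 29151 = -104566
-1074 − 96 = -1170;  -6576 − 1170 = -7746;  -29151 − 7746 = -36897;  -104566 − 36897 = -141463
-1170 − 96 = -1266;  -7746 − 1266 = -9012;  -36897 − 9012 = -45909;  -141463 − 45909 = -187372
-1266 − 96 = -1362;  -9012 − 1362 = -10374;  -45909 − 10374 = -56283;  -187372 − 56283 = -243655

-243655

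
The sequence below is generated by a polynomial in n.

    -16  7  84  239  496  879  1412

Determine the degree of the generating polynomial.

3

23, 77, 155, 257, 383, 533
54, 78, 102, 126, 150
24, 24, 24, 24
The third differences are constant, so the polynomial has degree 3.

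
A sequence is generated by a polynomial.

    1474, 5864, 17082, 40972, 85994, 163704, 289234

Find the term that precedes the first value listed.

204

4390, 11218, 23890, 45022, 77710, 125530
6828, 12672, 21132, 32688, 47820
5844, 8460, 11556, 15132
2616, 3096, 3576
480, 480
The fifth differences are constant at 480.
Work back: 2616 − 480 = 2136;  5844 − 2136 = 3708;  6828 − 3708 = 3120;  4390 − 3120 = 1270;  1474 − 1270 = 204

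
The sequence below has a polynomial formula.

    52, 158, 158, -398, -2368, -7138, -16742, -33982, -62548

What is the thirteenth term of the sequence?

-401672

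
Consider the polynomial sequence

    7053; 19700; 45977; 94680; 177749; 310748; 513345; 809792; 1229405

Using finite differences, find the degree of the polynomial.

5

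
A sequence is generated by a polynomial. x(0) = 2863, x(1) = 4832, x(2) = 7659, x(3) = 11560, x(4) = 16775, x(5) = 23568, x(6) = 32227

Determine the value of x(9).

72640

1969, 2827, 3901, 5215, 6793, 8659
858, 1074, 1314, 1578, 1866
216, 240, 264, 288
24, 24, 24
Fourth differences constant at 24.
288 + 24 = 312;  1866 + 312 = 2178;  8659 + 2178 = 10837;  32227 + 10837 = 43064
312 + 24 = 336;  2178 + 336 = 2514;  10837 + 2514 = 13351;  43064 + 13351 = 56415
336 + 24 = 360;  2514 + 360 = 2874;  13351 + 2874 = 16225;  56415 + 16225 = 72640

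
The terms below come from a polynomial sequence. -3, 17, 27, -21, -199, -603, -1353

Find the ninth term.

-4491

20, 10, -48, -178, -404, -750
-10, -58, -130, -226, -346
-48, -72, -96, -120
-24, -24, -24
Constant fourth difference = -24, so extend:
-120 − 24 = -144;  -346 − 144 = -490;  -750 − 490 = -1240;  -1353 − 1240 = -2593
-144 − 24 = -168;  -490 − 168 = -658;  -1240 − 658 = -1898;  -2593 − 1898 = -4491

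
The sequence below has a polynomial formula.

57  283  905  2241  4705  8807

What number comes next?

226, 622, 1336, 2464, 4102
396, 714, 1128, 1638
318, 414, 510
96, 96
Constant fourth difference = 96, so extend:
510 + 96 = 606;  1638 + 606 = 2244;  4102 + 2244 = 6346;  8807 + 6346 = 15153

15153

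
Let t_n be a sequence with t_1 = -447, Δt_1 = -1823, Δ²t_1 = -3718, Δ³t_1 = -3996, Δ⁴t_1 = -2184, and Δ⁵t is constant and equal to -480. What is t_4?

Build the table forward from the leading diagonal:
D5: -480, -480, -480, -480
D4: -2184, -2664, -3144, -3624
D3: -3996, -6180, -8844, -11988
D2: -3718, -7714, -13894, -22738
D1: -1823, -5541, -13255, -27149
t: -447, -2270, -7811, -21066

-21066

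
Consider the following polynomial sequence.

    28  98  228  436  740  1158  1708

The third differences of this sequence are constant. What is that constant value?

18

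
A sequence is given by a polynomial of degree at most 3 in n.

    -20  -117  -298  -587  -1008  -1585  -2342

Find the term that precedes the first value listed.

Δ: -97  -181  -289  -421  -577  -757
Δ²: -84  -108  -132  -156  -180
Δ³: -24  -24  -24  -24
The third differences are constant at -24.
Work back: -84 + 24 = -60;  -97 + 60 = -37;  -20 + 37 = 17

17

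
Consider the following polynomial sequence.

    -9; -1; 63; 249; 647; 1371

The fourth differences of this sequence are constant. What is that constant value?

First differences: 8, 64, 186, 398, 724
Second differences: 56, 122, 212, 326
Third differences: 66, 90, 114
Fourth differences: 24, 24

24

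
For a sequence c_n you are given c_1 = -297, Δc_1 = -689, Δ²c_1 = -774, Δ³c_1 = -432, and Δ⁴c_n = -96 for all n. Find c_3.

Build the table forward from the leading diagonal:
D4: -96, -96, -96
D3: -432, -528, -624
D2: -774, -1206, -1734
D1: -689, -1463, -2669
c: -297, -986, -2449

-2449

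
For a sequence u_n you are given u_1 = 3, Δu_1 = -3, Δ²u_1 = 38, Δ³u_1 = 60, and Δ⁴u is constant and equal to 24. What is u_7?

Build the table forward from the leading diagonal:
D4: 24  24  24  24  24  24  24
D3: 60  84  108  132  156  180  204
D2: 38  98  182  290  422  578  758
D1: -3  35  133  315  605  1027  1605
u: 3  0  35  168  483  1088  2115

2115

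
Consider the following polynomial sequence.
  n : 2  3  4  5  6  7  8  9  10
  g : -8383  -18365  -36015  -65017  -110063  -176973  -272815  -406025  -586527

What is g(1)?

-3273

Δ: -9982  -17650  -29002  -45046  -66910  -95842  -133210  -180502
Δ²: -7668  -11352  -16044  -21864  -28932  -37368  -47292
Δ³: -3684  -4692  -5820  -7068  -8436  -9924
Δ⁴: -1008  -1128  -1248  -1368  -1488
Δ⁵: -120  -120  -120  -120
The fifth differences are constant at -120.
Work back: -1008 + 120 = -888;  -3684 + 888 = -2796;  -7668 + 2796 = -4872;  -9982 + 4872 = -5110;  -8383 + 5110 = -3273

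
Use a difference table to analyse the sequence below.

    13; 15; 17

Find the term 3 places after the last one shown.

23

D1: 2, 2
First differences constant at 2.
17 + 2 = 19
19 + 2 = 21
21 + 2 = 23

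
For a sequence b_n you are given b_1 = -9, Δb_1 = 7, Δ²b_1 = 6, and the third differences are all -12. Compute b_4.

18

Build the table forward from the leading diagonal:
Third differences: -12, -12, -12, -12
Second differences: 6, -6, -18, -30
First differences: 7, 13, 7, -11
b: -9, -2, 11, 18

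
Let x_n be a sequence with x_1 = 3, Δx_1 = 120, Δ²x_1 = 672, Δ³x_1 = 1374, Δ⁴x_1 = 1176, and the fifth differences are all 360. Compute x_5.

11187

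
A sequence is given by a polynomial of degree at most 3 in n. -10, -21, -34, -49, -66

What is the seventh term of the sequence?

-106

D1: -11 , -13 , -15 , -17
D2: -2 , -2 , -2
Second differences constant at -2.
-17 − 2 = -19;  -66 − 19 = -85
-19 − 2 = -21;  -85 − 21 = -106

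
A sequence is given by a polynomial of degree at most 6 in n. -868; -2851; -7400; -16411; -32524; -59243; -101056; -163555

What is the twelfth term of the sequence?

-777611

First differences: -1983 , -4549 , -9011 , -16113 , -26719 , -41813 , -62499
Second differences: -2566 , -4462 , -7102 , -10606 , -15094 , -20686
Third differences: -1896 , -2640 , -3504 , -4488 , -5592
Fourth differences: -744 , -864 , -984 , -1104
Fifth differences: -120 , -120 , -120
Fifth differences constant at -120.
-1104 − 120 = -1224;  -5592 − 1224 = -6816;  -20686 − 6816 = -27502;  -62499 − 27502 = -90001;  -163555 − 90001 = -253556
-1224 − 120 = -1344;  -6816 − 1344 = -8160;  -27502 − 8160 = -35662;  -90001 − 35662 = -125663;  -253556 − 125663 = -379219
-1344 − 120 = -1464;  -8160 − 1464 = -9624;  -35662 − 9624 = -45286;  -125663 − 45286 = -170949;  -379219 − 170949 = -550168
-1464 − 120 = -1584;  -9624 − 1584 = -11208;  -45286 − 11208 = -56494;  -170949 − 56494 = -227443;  -550168 − 227443 = -777611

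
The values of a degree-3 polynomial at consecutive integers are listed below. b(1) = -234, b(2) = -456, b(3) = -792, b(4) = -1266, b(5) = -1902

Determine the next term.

-2724

Δ: -222, -336, -474, -636
Δ²: -114, -138, -162
Δ³: -24, -24
The third differences are constant (-24).
-162 − 24 = -186;  -636 − 186 = -822;  -1902 − 822 = -2724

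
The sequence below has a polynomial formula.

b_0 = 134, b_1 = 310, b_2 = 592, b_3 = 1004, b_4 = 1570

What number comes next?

2314

First differences: 176, 282, 412, 566
Second differences: 106, 130, 154
Third differences: 24, 24
Third differences constant at 24.
154 + 24 = 178;  566 + 178 = 744;  1570 + 744 = 2314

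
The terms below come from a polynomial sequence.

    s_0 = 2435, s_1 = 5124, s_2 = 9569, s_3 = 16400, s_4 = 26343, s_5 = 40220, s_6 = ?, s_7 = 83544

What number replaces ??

58949

Using the first 6 terms:
D1: 2689, 4445, 6831, 9943, 13877
D2: 1756, 2386, 3112, 3934
D3: 630, 726, 822
D4: 96, 96
Constant fourth difference = 96.
Extend forward: 822 + 96 = 918;  3934 + 918 = 4852;  13877 + 4852 = 18729;  40220 + 18729 = 58949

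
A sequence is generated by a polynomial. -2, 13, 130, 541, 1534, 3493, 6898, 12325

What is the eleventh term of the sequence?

D1: 15 , 117 , 411 , 993 , 1959 , 3405 , 5427
D2: 102 , 294 , 582 , 966 , 1446 , 2022
D3: 192 , 288 , 384 , 480 , 576
D4: 96 , 96 , 96 , 96
Fourth differences constant at 96.
576 + 96 = 672;  2022 + 672 = 2694;  5427 + 2694 = 8121;  12325 + 8121 = 20446
672 + 96 = 768;  2694 + 768 = 3462;  8121 + 3462 = 11583;  20446 + 11583 = 32029
768 + 96 = 864;  3462 + 864 = 4326;  11583 + 4326 = 15909;  32029 + 15909 = 47938

47938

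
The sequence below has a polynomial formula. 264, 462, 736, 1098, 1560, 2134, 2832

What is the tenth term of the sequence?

198  274  362  462  574  698
76  88  100  112  124
12  12  12  12
The third differences are constant (12).
124 + 12 = 136;  698 + 136 = 834;  2832 + 834 = 3666
136 + 12 = 148;  834 + 148 = 982;  3666 + 982 = 4648
148 + 12 = 160;  982 + 160 = 1142;  4648 + 1142 = 5790

5790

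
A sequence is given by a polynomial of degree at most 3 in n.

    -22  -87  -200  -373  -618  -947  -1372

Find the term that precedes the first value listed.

7

-65, -113, -173, -245, -329, -425
-48, -60, -72, -84, -96
-12, -12, -12, -12
The third differences are constant at -12.
Work back: -48 + 12 = -36;  -65 + 36 = -29;  -22 + 29 = 7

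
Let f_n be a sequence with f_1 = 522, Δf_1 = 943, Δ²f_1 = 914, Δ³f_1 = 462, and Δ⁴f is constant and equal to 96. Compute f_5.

Build the table forward from the leading diagonal:
Fourth differences: 96  96  96  96  96
Third differences: 462  558  654  750  846
Second differences: 914  1376  1934  2588  3338
First differences: 943  1857  3233  5167  7755
f: 522  1465  3322  6555  11722

11722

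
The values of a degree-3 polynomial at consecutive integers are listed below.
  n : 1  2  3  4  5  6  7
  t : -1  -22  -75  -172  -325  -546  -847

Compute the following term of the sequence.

First differences: -21 , -53 , -97 , -153 , -221 , -301
Second differences: -32 , -44 , -56 , -68 , -80
Third differences: -12 , -12 , -12 , -12
Constant third difference = -12, so extend:
-80 − 12 = -92;  -301 − 92 = -393;  -847 − 393 = -1240

-1240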